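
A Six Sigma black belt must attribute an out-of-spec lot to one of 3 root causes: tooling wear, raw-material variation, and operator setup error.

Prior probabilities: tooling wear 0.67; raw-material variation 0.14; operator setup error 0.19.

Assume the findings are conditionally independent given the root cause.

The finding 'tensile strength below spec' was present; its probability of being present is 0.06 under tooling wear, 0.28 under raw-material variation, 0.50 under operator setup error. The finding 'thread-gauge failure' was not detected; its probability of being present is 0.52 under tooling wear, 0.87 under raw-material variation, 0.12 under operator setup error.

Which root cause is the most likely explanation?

operator setup error

Multiply each prior by the joint likelihood of the evidence pattern (using 1 − P(present | H) for each absent finding):
  tooling wear: 0.67 × 0.06 × (1 − 0.52) = 0.019296
  raw-material variation: 0.14 × 0.28 × (1 − 0.87) = 0.005096
  operator setup error: 0.19 × 0.50 × (1 − 0.12) = 0.0836
Normalizing constant Z = 0.019296 + 0.005096 + 0.0836 = 0.10799.
P(tooling wear | evidence) ≈ 0.019296 / 0.10799 ≈ 0.179
P(raw-material variation | evidence) ≈ 0.005096 / 0.10799 ≈ 0.047
P(operator setup error | evidence) ≈ 0.0836 / 0.10799 ≈ 0.774
The largest is 0.774, so operator setup error is most probable.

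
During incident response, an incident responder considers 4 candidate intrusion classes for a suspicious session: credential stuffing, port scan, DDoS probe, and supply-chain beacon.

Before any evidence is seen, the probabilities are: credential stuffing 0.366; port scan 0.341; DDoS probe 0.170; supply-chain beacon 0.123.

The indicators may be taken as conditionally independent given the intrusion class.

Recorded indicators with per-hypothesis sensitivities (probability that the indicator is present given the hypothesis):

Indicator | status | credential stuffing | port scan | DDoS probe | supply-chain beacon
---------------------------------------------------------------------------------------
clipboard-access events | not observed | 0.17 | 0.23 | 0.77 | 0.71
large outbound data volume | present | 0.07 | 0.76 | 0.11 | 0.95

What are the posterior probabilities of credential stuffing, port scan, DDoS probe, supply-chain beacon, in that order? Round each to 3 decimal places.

By Bayes' rule with conditional independence, the unnormalized weight for each hypothesis is prior × ∏ likelihoods (using 1 − P(present | H) for each absent indicator):
  credential stuffing: 0.366 × (1 − 0.17) × 0.07 = 0.021265
  port scan: 0.341 × (1 − 0.23) × 0.76 = 0.19955
  DDoS probe: 0.170 × (1 − 0.77) × 0.11 = 0.004301
  supply-chain beacon: 0.123 × (1 − 0.71) × 0.95 = 0.033887
Normalizing constant Z = 0.021265 + 0.19955 + 0.004301 + 0.033887 = 0.25901.
P(credential stuffing | evidence) = 0.021265 / 0.25901 ≈ 0.082
P(port scan | evidence) = 0.19955 / 0.25901 ≈ 0.770
P(DDoS probe | evidence) = 0.004301 / 0.25901 ≈ 0.017
P(supply-chain beacon | evidence) = 0.033887 / 0.25901 ≈ 0.131

0.082, 0.770, 0.017, 0.131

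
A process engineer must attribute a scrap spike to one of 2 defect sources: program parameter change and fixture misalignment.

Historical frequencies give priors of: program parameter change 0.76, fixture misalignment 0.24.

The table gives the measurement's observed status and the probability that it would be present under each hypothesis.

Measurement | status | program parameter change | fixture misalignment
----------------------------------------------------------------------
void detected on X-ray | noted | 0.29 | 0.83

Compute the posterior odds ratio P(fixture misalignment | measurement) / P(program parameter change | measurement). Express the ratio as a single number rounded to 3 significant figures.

The normalizing constant cancels in an odds ratio, so compute prior × likelihood for the two hypotheses only:
  fixture misalignment: 0.24 × 0.83 = 0.1992
  program parameter change: 0.76 × 0.29 = 0.2204
Posterior odds = 0.1992 / 0.2204 ≈ 0.904.

0.904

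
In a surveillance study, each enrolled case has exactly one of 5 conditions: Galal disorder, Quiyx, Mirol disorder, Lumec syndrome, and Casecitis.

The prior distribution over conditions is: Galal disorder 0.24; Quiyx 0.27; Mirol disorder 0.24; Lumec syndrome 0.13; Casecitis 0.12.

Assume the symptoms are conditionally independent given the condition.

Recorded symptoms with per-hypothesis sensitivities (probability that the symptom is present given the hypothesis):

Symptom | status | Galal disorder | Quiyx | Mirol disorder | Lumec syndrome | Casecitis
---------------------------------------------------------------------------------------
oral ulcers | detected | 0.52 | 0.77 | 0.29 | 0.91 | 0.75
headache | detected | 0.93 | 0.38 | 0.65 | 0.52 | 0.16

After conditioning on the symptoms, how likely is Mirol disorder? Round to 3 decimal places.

0.143

Multiply each prior by the joint likelihood of the symptom pattern:
  Galal disorder: 0.24 × 0.52 × 0.93 = 0.11606
  Quiyx: 0.27 × 0.77 × 0.38 = 0.079002
  Mirol disorder: 0.24 × 0.29 × 0.65 = 0.04524
  Lumec syndrome: 0.13 × 0.91 × 0.52 = 0.061516
  Casecitis: 0.12 × 0.75 × 0.16 = 0.0144
The unnormalized weights sum to 0.31622.
P(Mirol disorder | evidence) = 0.04524 / 0.31622 ≈ 0.143.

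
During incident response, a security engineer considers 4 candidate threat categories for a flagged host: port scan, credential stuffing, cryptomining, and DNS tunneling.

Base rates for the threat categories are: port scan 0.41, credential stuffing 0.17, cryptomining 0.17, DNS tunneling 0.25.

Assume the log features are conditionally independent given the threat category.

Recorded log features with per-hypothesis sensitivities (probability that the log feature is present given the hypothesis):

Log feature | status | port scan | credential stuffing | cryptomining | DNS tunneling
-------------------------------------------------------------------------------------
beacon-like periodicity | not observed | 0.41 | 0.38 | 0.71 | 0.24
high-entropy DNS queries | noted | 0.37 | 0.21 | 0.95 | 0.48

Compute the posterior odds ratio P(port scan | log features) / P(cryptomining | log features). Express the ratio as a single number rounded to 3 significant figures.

1.91

Posterior odds equal prior odds times the likelihood ratio; only the two competing hypotheses matter (using 1 − P(present | H) for each absent log feature).
  port scan: 0.41 × (1 − 0.41) × 0.37 = 0.089503
  cryptomining: 0.17 × (1 − 0.71) × 0.95 = 0.046835
Posterior odds = 0.089503 / 0.046835 ≈ 1.91.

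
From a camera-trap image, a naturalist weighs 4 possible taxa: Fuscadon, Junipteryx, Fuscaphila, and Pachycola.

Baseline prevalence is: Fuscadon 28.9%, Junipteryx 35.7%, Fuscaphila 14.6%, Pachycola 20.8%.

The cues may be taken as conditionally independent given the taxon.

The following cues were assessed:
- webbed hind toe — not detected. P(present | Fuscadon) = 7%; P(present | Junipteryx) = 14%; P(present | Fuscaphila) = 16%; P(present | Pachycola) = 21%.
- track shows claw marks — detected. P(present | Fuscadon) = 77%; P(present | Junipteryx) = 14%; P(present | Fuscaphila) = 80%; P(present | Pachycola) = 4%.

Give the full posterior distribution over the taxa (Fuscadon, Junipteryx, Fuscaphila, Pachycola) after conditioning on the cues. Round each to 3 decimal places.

0.584, 0.121, 0.277, 0.019

Multiply each prior by the joint likelihood of the cue pattern (using 1 − P(present | H) for each absent cue):
  Fuscadon: 0.289 × (1 − 0.07) × 0.77 = 0.20695
  Junipteryx: 0.357 × (1 − 0.14) × 0.14 = 0.042983
  Fuscaphila: 0.146 × (1 − 0.16) × 0.80 = 0.098112
  Pachycola: 0.208 × (1 − 0.21) × 0.04 = 0.0065728
Marginal likelihood of the evidence = 0.35462.
P(Fuscadon | evidence) = 0.20695 / 0.35462 ≈ 0.584
P(Junipteryx | evidence) = 0.042983 / 0.35462 ≈ 0.121
P(Fuscaphila | evidence) = 0.098112 / 0.35462 ≈ 0.277
P(Pachycola | evidence) = 0.0065728 / 0.35462 ≈ 0.019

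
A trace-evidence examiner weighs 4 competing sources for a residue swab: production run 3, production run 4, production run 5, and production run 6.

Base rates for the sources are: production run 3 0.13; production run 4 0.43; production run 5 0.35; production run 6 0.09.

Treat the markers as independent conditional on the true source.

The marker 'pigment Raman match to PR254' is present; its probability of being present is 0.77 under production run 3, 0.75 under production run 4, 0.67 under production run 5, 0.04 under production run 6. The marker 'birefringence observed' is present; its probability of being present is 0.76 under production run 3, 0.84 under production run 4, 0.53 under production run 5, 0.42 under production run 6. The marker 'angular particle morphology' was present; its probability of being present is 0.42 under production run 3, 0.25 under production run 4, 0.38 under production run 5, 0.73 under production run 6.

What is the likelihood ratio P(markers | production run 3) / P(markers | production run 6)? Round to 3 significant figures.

The Bayes factor is the ratio of the joint likelihoods of the marker pattern under the two hypotheses.
  production run 3: 0.77 × 0.76 × 0.42 = 0.24578
  production run 6: 0.04 × 0.42 × 0.73 = 0.012264
Bayes factor = 0.24578 / 0.012264 ≈ 20.0

20.0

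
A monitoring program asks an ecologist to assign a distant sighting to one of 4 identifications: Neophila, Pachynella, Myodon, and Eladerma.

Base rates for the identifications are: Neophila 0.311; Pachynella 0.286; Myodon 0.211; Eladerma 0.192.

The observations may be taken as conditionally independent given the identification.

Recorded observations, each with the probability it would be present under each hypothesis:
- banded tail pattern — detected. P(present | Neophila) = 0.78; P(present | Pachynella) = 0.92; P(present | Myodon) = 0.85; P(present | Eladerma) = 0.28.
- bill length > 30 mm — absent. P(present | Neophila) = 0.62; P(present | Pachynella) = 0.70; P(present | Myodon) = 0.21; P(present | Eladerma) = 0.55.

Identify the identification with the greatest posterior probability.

For each hypothesis, the unnormalized posterior weight is prior × product of the observation likelihoods (using 1 − P(present | H) for each absent observation):
  Neophila: 0.311 × 0.78 × (1 − 0.62) = 0.09218
  Pachynella: 0.286 × 0.92 × (1 − 0.70) = 0.078936
  Myodon: 0.211 × 0.85 × (1 − 0.21) = 0.14169
  Eladerma: 0.192 × 0.28 × (1 − 0.55) = 0.024192
Marginal likelihood of the evidence = 0.33699.
P(Neophila | evidence) ≈ 0.09218 / 0.33699 ≈ 0.274
P(Pachynella | evidence) ≈ 0.078936 / 0.33699 ≈ 0.234
P(Myodon | evidence) ≈ 0.14169 / 0.33699 ≈ 0.420
P(Eladerma | evidence) ≈ 0.024192 / 0.33699 ≈ 0.072
The largest is 0.420, so Myodon is most probable.

Myodon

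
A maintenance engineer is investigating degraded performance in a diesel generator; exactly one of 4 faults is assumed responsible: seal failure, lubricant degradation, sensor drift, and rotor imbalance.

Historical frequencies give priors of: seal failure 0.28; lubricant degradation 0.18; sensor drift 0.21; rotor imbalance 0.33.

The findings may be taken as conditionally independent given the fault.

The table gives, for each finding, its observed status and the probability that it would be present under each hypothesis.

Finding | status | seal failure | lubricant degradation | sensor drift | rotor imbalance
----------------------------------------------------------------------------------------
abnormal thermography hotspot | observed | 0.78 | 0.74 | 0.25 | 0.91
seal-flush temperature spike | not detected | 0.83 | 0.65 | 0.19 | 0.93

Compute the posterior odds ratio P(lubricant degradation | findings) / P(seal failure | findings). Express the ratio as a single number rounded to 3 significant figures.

1.26

The normalizing constant cancels in an odds ratio, so compute prior × likelihood for the two hypotheses only (using 1 − P(present | H) for each absent finding):
  lubricant degradation: 0.18 × 0.74 × (1 − 0.65) = 0.04662
  seal failure: 0.28 × 0.78 × (1 − 0.83) = 0.037128
Odds(lubricant degradation : seal failure) = 0.04662 / 0.037128 ≈ 1.26.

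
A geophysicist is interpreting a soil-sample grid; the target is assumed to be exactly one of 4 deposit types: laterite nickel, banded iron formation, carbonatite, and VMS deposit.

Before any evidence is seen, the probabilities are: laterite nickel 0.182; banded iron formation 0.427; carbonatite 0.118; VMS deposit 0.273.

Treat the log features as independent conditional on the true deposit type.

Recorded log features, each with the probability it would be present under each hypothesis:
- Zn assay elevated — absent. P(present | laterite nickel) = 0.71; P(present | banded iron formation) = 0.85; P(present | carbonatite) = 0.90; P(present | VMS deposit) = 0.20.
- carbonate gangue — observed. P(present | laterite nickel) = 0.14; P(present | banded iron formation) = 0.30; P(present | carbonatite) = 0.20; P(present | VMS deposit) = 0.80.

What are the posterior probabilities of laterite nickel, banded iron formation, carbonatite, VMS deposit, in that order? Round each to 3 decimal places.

0.036, 0.094, 0.012, 0.858

Multiply each prior by the joint likelihood of the log feature pattern (using 1 − P(present | H) for each absent log feature):
  laterite nickel: 0.182 × (1 − 0.71) × 0.14 = 0.0073892
  banded iron formation: 0.427 × (1 − 0.85) × 0.30 = 0.019215
  carbonatite: 0.118 × (1 − 0.90) × 0.20 = 0.00236
  VMS deposit: 0.273 × (1 − 0.20) × 0.80 = 0.17472
Marginal likelihood of the evidence = 0.20368.
P(laterite nickel | evidence) = 0.0073892 / 0.20368 ≈ 0.036
P(banded iron formation | evidence) = 0.019215 / 0.20368 ≈ 0.094
P(carbonatite | evidence) = 0.00236 / 0.20368 ≈ 0.012
P(VMS deposit | evidence) = 0.17472 / 0.20368 ≈ 0.858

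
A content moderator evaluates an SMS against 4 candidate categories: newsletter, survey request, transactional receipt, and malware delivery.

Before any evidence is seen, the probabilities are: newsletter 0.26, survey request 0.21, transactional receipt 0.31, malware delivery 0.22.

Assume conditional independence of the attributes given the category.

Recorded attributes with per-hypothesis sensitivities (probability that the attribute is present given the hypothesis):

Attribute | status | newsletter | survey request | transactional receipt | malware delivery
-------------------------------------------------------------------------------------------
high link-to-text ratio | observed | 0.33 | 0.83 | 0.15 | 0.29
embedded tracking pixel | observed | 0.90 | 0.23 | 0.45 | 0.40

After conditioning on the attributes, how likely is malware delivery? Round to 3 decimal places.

By Bayes' rule with conditional independence, the unnormalized weight for each hypothesis is prior × ∏ likelihoods:
  newsletter: 0.26 × 0.33 × 0.90 = 0.07722
  survey request: 0.21 × 0.83 × 0.23 = 0.040089
  transactional receipt: 0.31 × 0.15 × 0.45 = 0.020925
  malware delivery: 0.22 × 0.29 × 0.40 = 0.02552
The unnormalized weights sum to 0.16375.
P(malware delivery | evidence) = 0.02552 / 0.16375 ≈ 0.156.

0.156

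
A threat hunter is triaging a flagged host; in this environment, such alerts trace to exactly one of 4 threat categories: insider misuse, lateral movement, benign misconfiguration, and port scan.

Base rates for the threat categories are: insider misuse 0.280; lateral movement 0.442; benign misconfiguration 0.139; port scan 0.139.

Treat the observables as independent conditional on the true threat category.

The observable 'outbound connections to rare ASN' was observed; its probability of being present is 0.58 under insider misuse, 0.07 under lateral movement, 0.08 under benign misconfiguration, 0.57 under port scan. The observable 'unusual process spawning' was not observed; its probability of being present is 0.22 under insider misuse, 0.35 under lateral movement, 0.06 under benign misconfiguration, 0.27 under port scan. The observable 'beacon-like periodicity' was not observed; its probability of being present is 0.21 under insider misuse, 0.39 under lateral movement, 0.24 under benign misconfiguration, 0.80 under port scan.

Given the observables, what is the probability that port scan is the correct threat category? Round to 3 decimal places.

Multiply each prior by the joint likelihood of the observable pattern (using 1 − P(present | H) for each absent observable):
  insider misuse: 0.280 × 0.58 × (1 − 0.22) × (1 − 0.21) = 0.10007
  lateral movement: 0.442 × 0.07 × (1 − 0.35) × (1 − 0.39) = 0.012268
  benign misconfiguration: 0.139 × 0.08 × (1 − 0.06) × (1 − 0.24) = 0.0079441
  port scan: 0.139 × 0.57 × (1 − 0.27) × (1 − 0.80) = 0.011568
Marginal likelihood of the evidence = 0.13185.
P(port scan | evidence) = 0.011568 / 0.13185 ≈ 0.088.

0.088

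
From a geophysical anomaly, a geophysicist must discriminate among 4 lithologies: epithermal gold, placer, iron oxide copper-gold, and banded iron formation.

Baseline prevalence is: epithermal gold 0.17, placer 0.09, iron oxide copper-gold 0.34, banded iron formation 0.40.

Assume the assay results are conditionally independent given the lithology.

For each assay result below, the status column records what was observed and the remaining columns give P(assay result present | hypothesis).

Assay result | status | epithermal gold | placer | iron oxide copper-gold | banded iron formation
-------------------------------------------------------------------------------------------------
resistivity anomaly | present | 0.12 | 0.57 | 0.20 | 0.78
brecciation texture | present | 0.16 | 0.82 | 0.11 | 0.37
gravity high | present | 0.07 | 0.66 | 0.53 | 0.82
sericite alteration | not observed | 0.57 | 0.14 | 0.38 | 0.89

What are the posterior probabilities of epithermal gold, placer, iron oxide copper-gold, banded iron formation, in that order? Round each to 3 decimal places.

Multiply each prior by the joint likelihood of the assay result pattern (using 1 − P(present | H) for each absent assay result):
  epithermal gold: 0.17 × 0.12 × 0.16 × 0.07 × (1 − 0.57) = 9.8246e-05
  placer: 0.09 × 0.57 × 0.82 × 0.66 × (1 − 0.14) = 0.023877
  iron oxide copper-gold: 0.34 × 0.20 × 0.11 × 0.53 × (1 − 0.38) = 0.0024579
  banded iron formation: 0.40 × 0.78 × 0.37 × 0.82 × (1 − 0.89) = 0.010413
Normalizing constant Z = 9.8246e-05 + 0.023877 + 0.0024579 + 0.010413 = 0.036846.
P(epithermal gold | evidence) = 9.8246e-05 / 0.036846 ≈ 0.003
P(placer | evidence) = 0.023877 / 0.036846 ≈ 0.648
P(iron oxide copper-gold | evidence) = 0.0024579 / 0.036846 ≈ 0.067
P(banded iron formation | evidence) = 0.010413 / 0.036846 ≈ 0.283

0.003, 0.648, 0.067, 0.283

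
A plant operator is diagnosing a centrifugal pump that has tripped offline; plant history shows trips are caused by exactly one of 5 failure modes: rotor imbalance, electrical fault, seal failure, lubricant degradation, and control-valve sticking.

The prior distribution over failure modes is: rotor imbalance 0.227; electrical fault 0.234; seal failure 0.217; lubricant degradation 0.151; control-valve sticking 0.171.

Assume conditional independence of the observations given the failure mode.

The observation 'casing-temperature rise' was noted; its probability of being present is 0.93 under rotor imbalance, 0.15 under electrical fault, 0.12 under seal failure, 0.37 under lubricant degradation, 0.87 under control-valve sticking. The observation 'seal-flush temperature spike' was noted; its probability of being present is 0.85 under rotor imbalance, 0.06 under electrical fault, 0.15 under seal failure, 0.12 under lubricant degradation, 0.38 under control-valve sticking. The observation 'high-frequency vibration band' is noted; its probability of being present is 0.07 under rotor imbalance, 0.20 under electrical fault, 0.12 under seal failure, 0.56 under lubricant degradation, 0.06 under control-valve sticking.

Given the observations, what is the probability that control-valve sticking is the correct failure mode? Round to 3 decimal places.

By Bayes' rule with conditional independence, the unnormalized weight for each hypothesis is prior × ∏ likelihoods:
  rotor imbalance: 0.227 × 0.93 × 0.85 × 0.07 = 0.012561
  electrical fault: 0.234 × 0.15 × 0.06 × 0.20 = 0.0004212
  seal failure: 0.217 × 0.12 × 0.15 × 0.12 = 0.00046872
  lubricant degradation: 0.151 × 0.37 × 0.12 × 0.56 = 0.0037545
  control-valve sticking: 0.171 × 0.87 × 0.38 × 0.06 = 0.003392
Marginal likelihood of the evidence = 0.020597.
P(control-valve sticking | evidence) = 0.003392 / 0.020597 ≈ 0.165.

0.165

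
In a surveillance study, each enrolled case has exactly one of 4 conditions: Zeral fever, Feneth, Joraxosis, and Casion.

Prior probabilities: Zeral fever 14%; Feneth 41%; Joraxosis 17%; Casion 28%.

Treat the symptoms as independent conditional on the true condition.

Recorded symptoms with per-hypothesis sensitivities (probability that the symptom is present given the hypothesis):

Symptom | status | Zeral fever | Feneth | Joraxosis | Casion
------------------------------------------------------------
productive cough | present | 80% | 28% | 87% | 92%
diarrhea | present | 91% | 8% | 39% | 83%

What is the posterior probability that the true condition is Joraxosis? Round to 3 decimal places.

For each hypothesis, the unnormalized posterior weight is prior × product of the symptom likelihoods:
  Zeral fever: 0.14 × 0.80 × 0.91 = 0.10192
  Feneth: 0.41 × 0.28 × 0.08 = 0.009184
  Joraxosis: 0.17 × 0.87 × 0.39 = 0.057681
  Casion: 0.28 × 0.92 × 0.83 = 0.21381
Marginal likelihood of the evidence = 0.38259.
P(Joraxosis | evidence) = 0.057681 / 0.38259 ≈ 0.151.

0.151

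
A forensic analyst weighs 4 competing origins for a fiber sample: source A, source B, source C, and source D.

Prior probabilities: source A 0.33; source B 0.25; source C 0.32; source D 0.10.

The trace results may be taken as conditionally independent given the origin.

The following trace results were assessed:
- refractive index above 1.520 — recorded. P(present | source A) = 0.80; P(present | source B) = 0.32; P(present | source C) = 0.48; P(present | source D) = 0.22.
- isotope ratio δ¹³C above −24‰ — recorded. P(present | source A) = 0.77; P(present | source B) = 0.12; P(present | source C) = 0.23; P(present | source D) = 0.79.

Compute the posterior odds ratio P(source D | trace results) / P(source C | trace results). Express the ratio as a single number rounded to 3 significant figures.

0.492

Posterior odds equal prior odds times the likelihood ratio; only the two competing hypotheses matter.
  source D: 0.10 × 0.22 × 0.79 = 0.01738
  source C: 0.32 × 0.48 × 0.23 = 0.035328
Odds(source D : source C) = 0.01738 / 0.035328 ≈ 0.492.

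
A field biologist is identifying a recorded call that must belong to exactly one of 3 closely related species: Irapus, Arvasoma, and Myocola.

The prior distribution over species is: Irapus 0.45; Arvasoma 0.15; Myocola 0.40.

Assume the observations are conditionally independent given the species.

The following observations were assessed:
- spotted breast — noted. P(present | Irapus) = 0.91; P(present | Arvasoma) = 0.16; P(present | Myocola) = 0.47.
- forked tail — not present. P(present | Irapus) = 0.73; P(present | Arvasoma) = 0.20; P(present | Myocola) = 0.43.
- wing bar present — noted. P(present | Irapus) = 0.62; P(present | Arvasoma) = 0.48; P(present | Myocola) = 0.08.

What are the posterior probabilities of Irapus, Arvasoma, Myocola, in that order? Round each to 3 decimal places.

By Bayes' rule with conditional independence, the unnormalized weight for each hypothesis is prior × ∏ likelihoods (using 1 − P(present | H) for each absent observation):
  Irapus: 0.45 × 0.91 × (1 − 0.73) × 0.62 = 0.06855
  Arvasoma: 0.15 × 0.16 × (1 − 0.20) × 0.48 = 0.009216
  Myocola: 0.40 × 0.47 × (1 − 0.43) × 0.08 = 0.0085728
Marginal likelihood of the evidence = 0.086339.
P(Irapus | evidence) = 0.06855 / 0.086339 ≈ 0.794
P(Arvasoma | evidence) = 0.009216 / 0.086339 ≈ 0.107
P(Myocola | evidence) = 0.0085728 / 0.086339 ≈ 0.099

0.794, 0.107, 0.099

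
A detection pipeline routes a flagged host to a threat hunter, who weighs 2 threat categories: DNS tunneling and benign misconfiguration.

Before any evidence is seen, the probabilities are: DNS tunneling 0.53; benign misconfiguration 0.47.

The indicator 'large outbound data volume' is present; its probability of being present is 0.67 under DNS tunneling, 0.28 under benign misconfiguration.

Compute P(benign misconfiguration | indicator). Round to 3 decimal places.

0.270

By Bayes' rule, the unnormalized weight for each hypothesis is prior × likelihood:
  DNS tunneling: 0.53 × 0.67 = 0.3551
  benign misconfiguration: 0.47 × 0.28 = 0.1316
The unnormalized weights sum to 0.4867.
P(benign misconfiguration | evidence) = 0.1316 / 0.4867 ≈ 0.270.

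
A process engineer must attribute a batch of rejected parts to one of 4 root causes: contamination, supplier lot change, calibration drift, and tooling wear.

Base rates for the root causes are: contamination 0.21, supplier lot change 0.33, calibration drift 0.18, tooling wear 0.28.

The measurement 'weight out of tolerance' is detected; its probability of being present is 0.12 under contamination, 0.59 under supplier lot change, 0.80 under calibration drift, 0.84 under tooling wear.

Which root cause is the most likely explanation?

tooling wear

By Bayes' rule, the unnormalized weight for each hypothesis is prior × likelihood:
  contamination: 0.21 × 0.12 = 0.0252
  supplier lot change: 0.33 × 0.59 = 0.1947
  calibration drift: 0.18 × 0.80 = 0.144
  tooling wear: 0.28 × 0.84 = 0.2352
The unnormalized weights sum to 0.5991.
P(contamination | evidence) ≈ 0.0252 / 0.5991 ≈ 0.042
P(supplier lot change | evidence) ≈ 0.1947 / 0.5991 ≈ 0.325
P(calibration drift | evidence) ≈ 0.144 / 0.5991 ≈ 0.240
P(tooling wear | evidence) ≈ 0.2352 / 0.5991 ≈ 0.393
The largest is 0.393, so tooling wear is most probable.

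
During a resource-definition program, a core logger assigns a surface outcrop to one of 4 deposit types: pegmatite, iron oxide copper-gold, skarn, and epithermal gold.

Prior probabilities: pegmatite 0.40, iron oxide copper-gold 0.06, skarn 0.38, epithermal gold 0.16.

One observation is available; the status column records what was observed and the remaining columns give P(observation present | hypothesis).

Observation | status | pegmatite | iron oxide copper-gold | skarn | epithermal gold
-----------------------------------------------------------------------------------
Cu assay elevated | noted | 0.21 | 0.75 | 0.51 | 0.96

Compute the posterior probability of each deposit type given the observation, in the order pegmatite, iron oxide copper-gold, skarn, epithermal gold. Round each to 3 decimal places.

0.176, 0.094, 0.407, 0.322

Multiply each prior by the likelihood of the observation:
  pegmatite: 0.40 × 0.21 = 0.084
  iron oxide copper-gold: 0.06 × 0.75 = 0.045
  skarn: 0.38 × 0.51 = 0.1938
  epithermal gold: 0.16 × 0.96 = 0.1536
The unnormalized weights sum to 0.4764.
P(pegmatite | evidence) = 0.084 / 0.4764 ≈ 0.176
P(iron oxide copper-gold | evidence) = 0.045 / 0.4764 ≈ 0.094
P(skarn | evidence) = 0.1938 / 0.4764 ≈ 0.407
P(epithermal gold | evidence) = 0.1536 / 0.4764 ≈ 0.322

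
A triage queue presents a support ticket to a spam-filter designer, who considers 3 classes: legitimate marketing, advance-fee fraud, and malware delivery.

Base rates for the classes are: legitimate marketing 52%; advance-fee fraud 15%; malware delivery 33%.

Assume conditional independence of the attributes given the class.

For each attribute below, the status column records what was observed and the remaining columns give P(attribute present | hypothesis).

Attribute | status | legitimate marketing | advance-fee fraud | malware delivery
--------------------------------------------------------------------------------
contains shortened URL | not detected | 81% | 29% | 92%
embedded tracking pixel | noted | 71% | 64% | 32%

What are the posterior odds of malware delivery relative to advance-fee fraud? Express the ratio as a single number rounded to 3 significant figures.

Unnormalized posterior weight (prior times the attribute likelihoods) for each of the two hypotheses (using 1 − P(present | H) for each absent attribute):
  malware delivery: 0.33 × (1 − 0.92) × 0.32 = 0.008448
  advance-fee fraud: 0.15 × (1 − 0.29) × 0.64 = 0.06816
Posterior odds = 0.008448 / 0.06816 ≈ 0.124.

0.124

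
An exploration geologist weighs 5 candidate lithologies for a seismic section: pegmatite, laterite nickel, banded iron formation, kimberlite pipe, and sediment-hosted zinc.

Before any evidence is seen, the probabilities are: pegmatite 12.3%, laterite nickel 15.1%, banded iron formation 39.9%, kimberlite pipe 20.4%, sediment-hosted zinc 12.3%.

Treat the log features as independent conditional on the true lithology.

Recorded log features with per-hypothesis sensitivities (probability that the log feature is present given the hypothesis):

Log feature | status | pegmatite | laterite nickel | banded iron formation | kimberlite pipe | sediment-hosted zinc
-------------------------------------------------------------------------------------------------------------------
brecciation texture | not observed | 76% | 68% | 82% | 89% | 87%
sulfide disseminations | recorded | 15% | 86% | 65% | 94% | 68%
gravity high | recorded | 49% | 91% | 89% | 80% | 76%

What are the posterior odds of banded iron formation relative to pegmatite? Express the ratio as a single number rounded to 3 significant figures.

The normalizing constant cancels in an odds ratio, so compute prior × likelihood for the two hypotheses only (using 1 − P(present | H) for each absent log feature):
  banded iron formation: 0.399 × (1 − 0.82) × 0.65 × 0.89 = 0.041548
  pegmatite: 0.123 × (1 − 0.76) × 0.15 × 0.49 = 0.0021697
Posterior odds = 0.041548 / 0.0021697 ≈ 19.1.

19.1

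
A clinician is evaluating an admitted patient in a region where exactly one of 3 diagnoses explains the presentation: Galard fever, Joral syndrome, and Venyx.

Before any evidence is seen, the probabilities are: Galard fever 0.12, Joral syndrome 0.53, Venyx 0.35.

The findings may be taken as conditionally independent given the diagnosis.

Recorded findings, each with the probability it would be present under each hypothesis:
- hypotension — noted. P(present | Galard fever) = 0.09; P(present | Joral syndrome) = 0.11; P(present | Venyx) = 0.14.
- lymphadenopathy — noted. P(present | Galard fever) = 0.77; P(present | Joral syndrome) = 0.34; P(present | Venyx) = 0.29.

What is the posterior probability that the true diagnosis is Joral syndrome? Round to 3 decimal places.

Multiply each prior by the joint likelihood of the evidence pattern:
  Galard fever: 0.12 × 0.09 × 0.77 = 0.008316
  Joral syndrome: 0.53 × 0.11 × 0.34 = 0.019822
  Venyx: 0.35 × 0.14 × 0.29 = 0.01421
Normalizing constant Z = 0.008316 + 0.019822 + 0.01421 = 0.042348.
P(Joral syndrome | evidence) = 0.019822 / 0.042348 ≈ 0.468.

0.468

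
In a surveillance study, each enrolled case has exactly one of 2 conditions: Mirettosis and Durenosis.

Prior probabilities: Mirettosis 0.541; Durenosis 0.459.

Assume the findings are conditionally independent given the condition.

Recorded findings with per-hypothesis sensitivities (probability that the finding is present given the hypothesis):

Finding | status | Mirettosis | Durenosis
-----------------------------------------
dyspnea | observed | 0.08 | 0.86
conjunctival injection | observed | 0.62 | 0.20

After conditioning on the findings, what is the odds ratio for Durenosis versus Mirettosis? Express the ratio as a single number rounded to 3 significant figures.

The normalizing constant cancels in an odds ratio, so compute prior × likelihood for the two hypotheses only:
  Durenosis: 0.459 × 0.86 × 0.20 = 0.078948
  Mirettosis: 0.541 × 0.08 × 0.62 = 0.026834
Odds(Durenosis : Mirettosis) = 0.078948 / 0.026834 ≈ 2.94.

2.94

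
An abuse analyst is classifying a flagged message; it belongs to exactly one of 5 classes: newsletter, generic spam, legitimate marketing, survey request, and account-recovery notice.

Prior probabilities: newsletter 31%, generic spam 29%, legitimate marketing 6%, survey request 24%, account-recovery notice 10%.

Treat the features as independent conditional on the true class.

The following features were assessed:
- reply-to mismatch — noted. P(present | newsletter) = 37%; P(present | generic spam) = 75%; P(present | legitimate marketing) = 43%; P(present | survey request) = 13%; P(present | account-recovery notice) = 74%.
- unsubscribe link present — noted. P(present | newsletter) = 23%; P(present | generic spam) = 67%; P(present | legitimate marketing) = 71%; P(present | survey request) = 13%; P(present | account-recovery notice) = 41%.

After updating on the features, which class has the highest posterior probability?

generic spam

By Bayes' rule with conditional independence, the unnormalized weight for each hypothesis is prior × ∏ likelihoods:
  newsletter: 0.31 × 0.37 × 0.23 = 0.026381
  generic spam: 0.29 × 0.75 × 0.67 = 0.14572
  legitimate marketing: 0.06 × 0.43 × 0.71 = 0.018318
  survey request: 0.24 × 0.13 × 0.13 = 0.004056
  account-recovery notice: 0.10 × 0.74 × 0.41 = 0.03034
The unnormalized weights sum to 0.22482.
P(newsletter | evidence) ≈ 0.026381 / 0.22482 ≈ 0.117
P(generic spam | evidence) ≈ 0.14572 / 0.22482 ≈ 0.648
P(legitimate marketing | evidence) ≈ 0.018318 / 0.22482 ≈ 0.081
P(survey request | evidence) ≈ 0.004056 / 0.22482 ≈ 0.018
P(account-recovery notice | evidence) ≈ 0.03034 / 0.22482 ≈ 0.135
The largest is 0.648, so generic spam is most probable.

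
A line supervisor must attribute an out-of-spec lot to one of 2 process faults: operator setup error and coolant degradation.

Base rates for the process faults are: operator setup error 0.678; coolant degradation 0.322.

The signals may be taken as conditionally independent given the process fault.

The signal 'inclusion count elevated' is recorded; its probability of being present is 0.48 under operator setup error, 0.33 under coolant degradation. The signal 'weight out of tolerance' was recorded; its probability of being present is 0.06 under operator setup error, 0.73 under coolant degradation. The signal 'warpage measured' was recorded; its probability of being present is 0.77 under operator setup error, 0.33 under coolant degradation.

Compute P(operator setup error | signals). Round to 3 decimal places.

0.370

Multiply each prior by the joint likelihood of the signal pattern:
  operator setup error: 0.678 × 0.48 × 0.06 × 0.77 = 0.015035
  coolant degradation: 0.322 × 0.33 × 0.73 × 0.33 = 0.025598
Normalizing constant Z = 0.015035 + 0.025598 = 0.040633.
P(operator setup error | evidence) = 0.015035 / 0.040633 ≈ 0.370.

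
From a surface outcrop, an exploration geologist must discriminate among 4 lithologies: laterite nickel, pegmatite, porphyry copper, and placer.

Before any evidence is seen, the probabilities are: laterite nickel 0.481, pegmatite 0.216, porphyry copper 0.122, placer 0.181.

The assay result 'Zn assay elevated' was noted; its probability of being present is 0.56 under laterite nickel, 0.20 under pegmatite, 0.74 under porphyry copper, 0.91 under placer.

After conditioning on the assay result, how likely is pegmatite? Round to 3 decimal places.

Multiply each prior by the likelihood of the assay result:
  laterite nickel: 0.481 × 0.56 = 0.26936
  pegmatite: 0.216 × 0.20 = 0.0432
  porphyry copper: 0.122 × 0.74 = 0.09028
  placer: 0.181 × 0.91 = 0.16471
Marginal likelihood of the evidence = 0.56755.
P(pegmatite | evidence) = 0.0432 / 0.56755 ≈ 0.076.

0.076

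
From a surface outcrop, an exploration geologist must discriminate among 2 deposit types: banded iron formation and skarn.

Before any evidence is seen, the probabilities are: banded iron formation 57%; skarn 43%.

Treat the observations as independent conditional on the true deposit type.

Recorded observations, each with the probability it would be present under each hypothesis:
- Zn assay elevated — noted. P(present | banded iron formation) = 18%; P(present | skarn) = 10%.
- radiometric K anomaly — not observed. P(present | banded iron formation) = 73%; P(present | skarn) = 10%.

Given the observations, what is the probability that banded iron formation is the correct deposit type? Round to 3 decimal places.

0.417

Multiply each prior by the joint likelihood of the evidence pattern (using 1 − P(present | H) for each absent observation):
  banded iron formation: 0.57 × 0.18 × (1 − 0.73) = 0.027702
  skarn: 0.43 × 0.10 × (1 − 0.10) = 0.0387
Marginal likelihood of the evidence = 0.066402.
P(banded iron formation | evidence) = 0.027702 / 0.066402 ≈ 0.417.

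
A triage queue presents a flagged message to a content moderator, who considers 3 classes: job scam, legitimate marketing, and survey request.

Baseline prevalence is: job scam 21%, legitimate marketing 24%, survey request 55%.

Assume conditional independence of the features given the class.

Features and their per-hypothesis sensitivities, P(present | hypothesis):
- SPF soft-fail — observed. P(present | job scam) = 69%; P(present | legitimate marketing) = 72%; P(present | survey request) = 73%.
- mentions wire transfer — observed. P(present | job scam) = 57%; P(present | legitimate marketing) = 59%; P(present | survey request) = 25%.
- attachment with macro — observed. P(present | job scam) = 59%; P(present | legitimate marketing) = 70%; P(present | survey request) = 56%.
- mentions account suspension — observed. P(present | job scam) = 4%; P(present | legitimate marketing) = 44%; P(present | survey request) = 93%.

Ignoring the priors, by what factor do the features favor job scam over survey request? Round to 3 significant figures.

0.0977

Joint likelihood of the feature pattern under each hypothesis:
  job scam: 0.69 × 0.57 × 0.59 × 0.04 = 0.0092819
  survey request: 0.73 × 0.25 × 0.56 × 0.93 = 0.095046
Bayes factor = 0.0092819 / 0.095046 ≈ 0.0977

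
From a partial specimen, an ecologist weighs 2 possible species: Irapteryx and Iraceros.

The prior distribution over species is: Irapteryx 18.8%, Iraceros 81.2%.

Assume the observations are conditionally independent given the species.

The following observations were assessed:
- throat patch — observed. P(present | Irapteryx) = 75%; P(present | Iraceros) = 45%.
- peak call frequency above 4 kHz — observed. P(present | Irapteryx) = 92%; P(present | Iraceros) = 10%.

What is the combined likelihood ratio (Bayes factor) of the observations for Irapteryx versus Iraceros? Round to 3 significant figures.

15.3

The Bayes factor is the ratio of the joint likelihoods of the evidence pattern under the two hypotheses.
  Irapteryx: 0.75 × 0.92 = 0.69
  Iraceros: 0.45 × 0.10 = 0.045
Bayes factor = 0.69 / 0.045 ≈ 15.3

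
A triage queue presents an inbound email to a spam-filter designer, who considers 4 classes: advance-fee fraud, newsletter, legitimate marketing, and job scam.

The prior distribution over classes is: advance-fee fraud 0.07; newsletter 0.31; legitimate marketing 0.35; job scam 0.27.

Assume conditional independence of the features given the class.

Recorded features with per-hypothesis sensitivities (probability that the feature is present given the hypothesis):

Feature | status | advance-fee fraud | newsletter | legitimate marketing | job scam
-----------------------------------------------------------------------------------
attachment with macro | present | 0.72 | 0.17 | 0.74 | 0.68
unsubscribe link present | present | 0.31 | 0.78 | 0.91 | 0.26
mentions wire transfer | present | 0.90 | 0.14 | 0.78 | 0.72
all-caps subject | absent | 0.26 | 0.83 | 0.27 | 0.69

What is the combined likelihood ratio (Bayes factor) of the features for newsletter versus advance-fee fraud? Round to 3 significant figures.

The Bayes factor is the ratio of the joint likelihoods of the feature pattern under the two hypotheses (using 1 − P(present | H) for each absent feature).
  newsletter: 0.17 × 0.78 × 0.14 × (1 − 0.83) = 0.0031559
  advance-fee fraud: 0.72 × 0.31 × 0.90 × (1 − 0.26) = 0.14865
Bayes factor = 0.0031559 / 0.14865 ≈ 0.0212

0.0212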